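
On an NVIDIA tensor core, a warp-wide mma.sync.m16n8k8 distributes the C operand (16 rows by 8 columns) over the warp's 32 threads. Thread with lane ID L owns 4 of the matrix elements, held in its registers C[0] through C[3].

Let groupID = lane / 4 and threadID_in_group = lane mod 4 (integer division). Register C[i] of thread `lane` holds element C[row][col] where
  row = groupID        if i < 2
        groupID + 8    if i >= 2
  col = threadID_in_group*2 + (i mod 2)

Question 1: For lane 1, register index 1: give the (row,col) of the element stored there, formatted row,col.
lane 1=>1/4=0, 1 mod 4=1
i=1  r:0+0=>0  c:2·1+1=>3

0,3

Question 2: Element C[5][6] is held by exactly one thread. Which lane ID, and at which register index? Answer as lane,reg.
r=5→G=5,rhi=0  c=6→T=3,p=0
L=5*4+3=23  i=0*2+0=0

23,0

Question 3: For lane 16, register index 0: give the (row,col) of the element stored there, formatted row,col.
16: grp=4,tig=0
[0] (4+0,0*2+0) = (4,0)

4,0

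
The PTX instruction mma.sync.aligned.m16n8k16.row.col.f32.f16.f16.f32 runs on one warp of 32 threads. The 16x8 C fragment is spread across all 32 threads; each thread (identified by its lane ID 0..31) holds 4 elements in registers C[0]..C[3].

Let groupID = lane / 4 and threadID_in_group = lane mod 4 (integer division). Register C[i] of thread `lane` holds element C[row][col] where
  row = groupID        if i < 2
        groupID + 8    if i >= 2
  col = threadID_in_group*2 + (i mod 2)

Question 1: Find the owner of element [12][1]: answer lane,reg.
16,3

r=12→G=4,rhi=1  c=1→T=0,p=1
L=4*4+0=16  i=1*2+1=3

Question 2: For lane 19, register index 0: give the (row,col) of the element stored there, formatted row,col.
4,6

L=19=>grp=19>>2=4, tig=19&3=3
[0]=>row 4+0=4  col 3·2+0=6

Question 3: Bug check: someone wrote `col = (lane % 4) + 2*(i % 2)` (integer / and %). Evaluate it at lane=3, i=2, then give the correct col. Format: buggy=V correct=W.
`(lane % 4) + 2*(i % 2)`[3,2]->3
L=3->gid=3>>2=0, tid=3&3=3
[2]->row 0+8=8  col 3·2+0=6
col: 3 vs 6

buggy=3 correct=6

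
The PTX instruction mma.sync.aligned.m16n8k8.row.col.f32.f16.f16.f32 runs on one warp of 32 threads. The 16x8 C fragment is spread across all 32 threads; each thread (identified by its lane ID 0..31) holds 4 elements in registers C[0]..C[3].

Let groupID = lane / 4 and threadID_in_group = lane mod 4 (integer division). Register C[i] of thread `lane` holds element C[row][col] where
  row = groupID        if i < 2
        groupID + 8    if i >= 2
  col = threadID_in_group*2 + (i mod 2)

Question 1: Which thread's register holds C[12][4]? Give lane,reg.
r=12→G=4,rhi=1  c=4→T=2,p=0
L=4*4+2=18  i=1*2+0=2

18,2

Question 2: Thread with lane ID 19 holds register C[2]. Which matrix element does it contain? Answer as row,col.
L=19->g=19>>2=4, t=19&3=3
[2]->row 4+8=12  col 3·2+0=6

12,6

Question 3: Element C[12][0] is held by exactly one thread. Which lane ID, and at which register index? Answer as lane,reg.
r:12=>grp=4,rB=1  c:0=>tig=0,lo=0
L=4*4+0=16  i=1*2+0=2

16,2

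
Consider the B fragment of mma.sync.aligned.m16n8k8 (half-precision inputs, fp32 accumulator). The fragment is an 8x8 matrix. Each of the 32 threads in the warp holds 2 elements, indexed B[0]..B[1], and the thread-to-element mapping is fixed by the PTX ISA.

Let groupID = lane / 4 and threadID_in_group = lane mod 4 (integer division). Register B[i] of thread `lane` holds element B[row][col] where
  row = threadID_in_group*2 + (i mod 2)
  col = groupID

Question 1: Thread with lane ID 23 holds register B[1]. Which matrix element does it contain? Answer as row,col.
7,5

lane 23: gr=5 (23/4), th=3 (23%4)
i=1: r=3*2+1=7, c=gr=5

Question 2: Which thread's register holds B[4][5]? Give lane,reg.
c=5→G=5  r=4→T=2,p=0
L=5*4+2=22  i=0=0

22,0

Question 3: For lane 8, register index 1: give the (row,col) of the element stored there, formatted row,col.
1,2

lane 8: g=2 (8/4), t=0 (8%4)
i=1: r=0*2+1=1, c=g=2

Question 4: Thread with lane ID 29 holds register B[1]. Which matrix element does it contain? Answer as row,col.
3,7

L=29→G=29>>2=7, T=29&3=1
[1]→row 1·2+1=3  col G=7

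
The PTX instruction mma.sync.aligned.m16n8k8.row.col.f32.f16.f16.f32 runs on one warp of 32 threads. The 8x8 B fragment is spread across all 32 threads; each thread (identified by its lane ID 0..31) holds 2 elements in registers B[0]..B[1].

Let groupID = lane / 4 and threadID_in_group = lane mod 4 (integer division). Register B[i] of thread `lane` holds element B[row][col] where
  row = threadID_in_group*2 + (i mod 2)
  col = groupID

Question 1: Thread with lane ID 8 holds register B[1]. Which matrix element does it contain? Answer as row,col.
lane 8->8/4=2, 8 mod 4=0
i=1  r:2·0+1->1  c:2

1,2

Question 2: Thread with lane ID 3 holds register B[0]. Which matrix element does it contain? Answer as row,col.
lane 3=>3/4=0, 3 mod 4=3
i=0  r:2·3+0=>6  c:0

6,0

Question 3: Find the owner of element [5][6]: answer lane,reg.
c: 6->gid=6  r: 5->tid=2,i&1=1
L=6*4+2=26  i=1=1

26,1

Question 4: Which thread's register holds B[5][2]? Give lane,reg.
c=2→G=2  r=5→T=2,p=1
L=2*4+2=10  i=1=1

10,1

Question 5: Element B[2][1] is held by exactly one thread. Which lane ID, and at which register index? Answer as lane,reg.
5,0

c:1=>grp=1  r:2=>tig=1,lo=0
L=1*4+1=5  i=0=0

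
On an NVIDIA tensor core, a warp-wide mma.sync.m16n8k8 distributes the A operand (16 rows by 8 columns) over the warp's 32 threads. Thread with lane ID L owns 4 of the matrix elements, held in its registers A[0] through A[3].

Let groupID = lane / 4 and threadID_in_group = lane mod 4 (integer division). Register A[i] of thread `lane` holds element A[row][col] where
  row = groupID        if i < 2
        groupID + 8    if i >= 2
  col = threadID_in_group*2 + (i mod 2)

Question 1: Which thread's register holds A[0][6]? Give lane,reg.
3,0

r: 0->gid=0,r8=0  c: 6->tid=3,i&1=0
L=0*4+3=3  i=0*2+0=0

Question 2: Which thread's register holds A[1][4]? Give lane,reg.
r: 1->gid=1,r8=0  c: 4->tid=2,i&1=0
L=1*4+2=6  i=0*2+0=0

6,0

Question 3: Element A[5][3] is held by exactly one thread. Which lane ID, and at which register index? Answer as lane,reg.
21,1

r:5=>grp=5,rB=0  c:3=>tig=1,lo=1
L=5*4+1=21  i=0*2+1=1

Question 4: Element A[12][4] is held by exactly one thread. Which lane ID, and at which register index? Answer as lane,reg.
18,2

r=12→G=4,rhi=1  c=4→T=2,p=0
L=4*4+2=18  i=1*2+0=2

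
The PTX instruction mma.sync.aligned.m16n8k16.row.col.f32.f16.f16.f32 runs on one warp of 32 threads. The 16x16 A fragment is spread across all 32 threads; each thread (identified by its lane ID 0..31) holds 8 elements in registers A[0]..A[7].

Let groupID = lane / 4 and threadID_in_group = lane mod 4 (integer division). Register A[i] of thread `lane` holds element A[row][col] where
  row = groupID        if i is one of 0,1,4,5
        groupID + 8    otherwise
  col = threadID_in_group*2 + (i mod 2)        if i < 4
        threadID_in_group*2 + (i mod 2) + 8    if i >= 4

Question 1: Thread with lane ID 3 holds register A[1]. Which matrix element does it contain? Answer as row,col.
0,7

lane 3->3/4=0, 3 mod 4=3
i=1  r:0+0->0  c:2·3+1+0->7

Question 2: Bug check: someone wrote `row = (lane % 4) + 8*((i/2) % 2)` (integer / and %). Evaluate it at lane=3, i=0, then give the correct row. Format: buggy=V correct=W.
buggy=3 correct=0

`(lane % 4) + 8*((i/2) % 2)`[3,0]⇒3
lane 3⇒3/4=0, 3 mod 4=3
i=0  r:0+0⇒0  c:2·3+0+0⇒6
row: 3 vs 0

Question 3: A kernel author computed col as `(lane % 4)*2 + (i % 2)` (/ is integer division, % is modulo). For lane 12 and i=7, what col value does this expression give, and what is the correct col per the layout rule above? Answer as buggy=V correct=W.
buggy=1 correct=9

`(lane % 4)*2 + (i % 2)`[12,7]=>1
lane 12: grp=3 (12/4), tig=0 (12%4)
i=7: r=3+8=11, c=0*2+1+8=9
col: 1 vs 9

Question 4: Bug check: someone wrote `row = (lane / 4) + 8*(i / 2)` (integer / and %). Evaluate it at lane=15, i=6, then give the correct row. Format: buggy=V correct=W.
buggy=27 correct=11

`(lane / 4) + 8*(i / 2)`[15,6]=>27
15: grp=3,tig=3
[6] (3+8,3*2+0+8) = (11,14)
row: 27 vs 11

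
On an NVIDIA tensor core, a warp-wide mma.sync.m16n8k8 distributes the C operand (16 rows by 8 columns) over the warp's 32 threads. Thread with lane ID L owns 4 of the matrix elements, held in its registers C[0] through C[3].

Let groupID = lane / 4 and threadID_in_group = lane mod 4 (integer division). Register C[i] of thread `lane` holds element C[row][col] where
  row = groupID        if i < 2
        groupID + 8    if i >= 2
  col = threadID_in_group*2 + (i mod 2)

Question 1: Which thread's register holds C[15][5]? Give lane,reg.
30,3

r:15=>grp=7,rB=1  c:5=>tig=2,lo=1
L=7*4+2=30  i=1*2+1=3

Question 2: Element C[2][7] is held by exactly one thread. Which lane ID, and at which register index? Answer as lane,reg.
11,1

r:2=>grp=2,rB=0  c:7=>tig=3,lo=1
L=2*4+3=11  i=0*2+1=1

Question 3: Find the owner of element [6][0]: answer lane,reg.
24,0

r:6=>grp=6,rB=0  c:0=>tig=0,lo=0
L=6*4+0=24  i=0*2+0=0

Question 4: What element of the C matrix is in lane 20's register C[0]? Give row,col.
5,0

lane 20->20/4=5, 20 mod 4=0
i=0  r:5+0->5  c:2·0+0->0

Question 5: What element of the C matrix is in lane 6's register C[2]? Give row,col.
9,4

lane 6: gr=1 (6/4), th=2 (6%4)
i=2: r=1+8=9, c=2*2+0=4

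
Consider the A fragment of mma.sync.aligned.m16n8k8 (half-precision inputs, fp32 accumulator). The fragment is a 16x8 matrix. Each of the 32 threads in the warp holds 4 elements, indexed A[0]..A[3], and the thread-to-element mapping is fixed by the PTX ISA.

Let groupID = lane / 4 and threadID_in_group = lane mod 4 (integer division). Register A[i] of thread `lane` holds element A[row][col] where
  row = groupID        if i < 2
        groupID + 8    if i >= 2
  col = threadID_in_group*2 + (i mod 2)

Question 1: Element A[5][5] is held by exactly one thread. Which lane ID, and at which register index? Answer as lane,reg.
r: 5->gid=5,r8=0  c: 5->tid=2,i&1=1
L=5*4+2=22  i=0*2+1=1

22,1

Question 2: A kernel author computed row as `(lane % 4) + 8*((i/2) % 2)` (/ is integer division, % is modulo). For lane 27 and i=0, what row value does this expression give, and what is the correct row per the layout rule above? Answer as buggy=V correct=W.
`(lane % 4) + 8*((i/2) % 2)`[27,0]=>3
lane 27: grp=6 (27/4), tig=3 (27%4)
i=0: r=6+0=6, c=3*2+0=6
row: 3 vs 6

buggy=3 correct=6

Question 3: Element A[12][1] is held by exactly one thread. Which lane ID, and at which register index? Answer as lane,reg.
r:12=>grp=4,rB=1  c:1=>tig=0,lo=1
L=4*4+0=16  i=1*2+1=3

16,3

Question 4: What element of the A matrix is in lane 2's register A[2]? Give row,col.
lane 2: G=0 (2/4), T=2 (2%4)
i=2: r=0+8=8, c=2*2+0=4

8,4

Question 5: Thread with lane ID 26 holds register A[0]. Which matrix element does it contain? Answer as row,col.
L=26=>grp=26>>2=6, tig=26&3=2
[0]=>row 6+0=6  col 2·2+0=4

6,4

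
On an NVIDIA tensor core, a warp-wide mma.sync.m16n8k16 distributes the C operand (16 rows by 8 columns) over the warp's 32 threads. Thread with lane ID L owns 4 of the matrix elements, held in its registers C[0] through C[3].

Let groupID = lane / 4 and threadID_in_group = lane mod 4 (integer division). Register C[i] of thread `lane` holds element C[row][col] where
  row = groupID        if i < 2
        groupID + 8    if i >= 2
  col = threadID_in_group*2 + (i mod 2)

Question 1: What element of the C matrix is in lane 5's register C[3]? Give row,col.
lane 5->5/4=1, 5 mod 4=1
i=3  r:1+8->9  c:2·1+1->3

9,3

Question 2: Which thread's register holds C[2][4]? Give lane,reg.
10,0

r=2→G=2,rhi=0  c=4→T=2,p=0
L=2*4+2=10  i=0*2+0=0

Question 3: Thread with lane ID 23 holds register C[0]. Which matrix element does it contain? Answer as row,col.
5,6

lane 23→23/4=5, 23 mod 4=3
i=0  r:5+0→5  c:2·3+0→6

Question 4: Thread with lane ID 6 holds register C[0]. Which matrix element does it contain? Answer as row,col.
1,4

lane 6->6/4=1, 6 mod 4=2
i=0  r:1+0->1  c:2·2+0->4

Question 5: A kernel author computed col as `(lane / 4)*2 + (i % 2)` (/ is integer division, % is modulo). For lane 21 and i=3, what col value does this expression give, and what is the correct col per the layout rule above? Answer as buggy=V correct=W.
`(lane / 4)*2 + (i % 2)`[21,3]⇒11
lane 21⇒21/4=5, 21 mod 4=1
i=3  r:5+8⇒13  c:2·1+1⇒3
col: 11 vs 3

buggy=11 correct=3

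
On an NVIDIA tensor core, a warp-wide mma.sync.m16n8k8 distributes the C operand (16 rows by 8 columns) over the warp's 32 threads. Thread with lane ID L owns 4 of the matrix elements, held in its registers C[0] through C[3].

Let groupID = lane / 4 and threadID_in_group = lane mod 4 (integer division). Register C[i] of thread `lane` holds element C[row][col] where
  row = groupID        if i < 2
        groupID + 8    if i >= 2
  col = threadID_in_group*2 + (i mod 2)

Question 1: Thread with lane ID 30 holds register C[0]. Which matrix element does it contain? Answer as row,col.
7,4

lane 30: g=7 (30/4), t=2 (30%4)
i=0: r=7+0=7, c=2*2+0=4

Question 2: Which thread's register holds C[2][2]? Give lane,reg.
r: 2->gid=2,r8=0  c: 2->tid=1,i&1=0
L=2*4+1=9  i=0*2+0=0

9,0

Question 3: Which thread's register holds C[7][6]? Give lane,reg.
31,0

r=7→G=7,rhi=0  c=6→T=3,p=0
L=7*4+3=31  i=0*2+0=0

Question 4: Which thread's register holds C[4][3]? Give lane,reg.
17,1

r=4->g=4,rb=0  c=3->t=1,b0=1
L=4*4+1=17  i=0*2+1=1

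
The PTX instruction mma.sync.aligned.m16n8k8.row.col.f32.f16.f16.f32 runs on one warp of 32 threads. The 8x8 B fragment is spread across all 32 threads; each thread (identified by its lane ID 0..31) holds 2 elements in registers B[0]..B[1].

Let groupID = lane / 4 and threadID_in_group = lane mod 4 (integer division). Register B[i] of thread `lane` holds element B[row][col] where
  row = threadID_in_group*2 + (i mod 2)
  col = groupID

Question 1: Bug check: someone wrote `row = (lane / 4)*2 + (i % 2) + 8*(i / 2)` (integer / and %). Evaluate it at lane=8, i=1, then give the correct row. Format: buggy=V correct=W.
`(lane / 4)*2 + (i % 2) + 8*(i / 2)`[8,1]⇒5
lane 8⇒8/4=2, 8 mod 4=0
i=1  r:2·0+1⇒1  c:2
row: 5 vs 1

buggy=5 correct=1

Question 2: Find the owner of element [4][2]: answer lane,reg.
c=2→G=2  r=4→T=2,p=0
L=2*4+2=10  i=0=0

10,0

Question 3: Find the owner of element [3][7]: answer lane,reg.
29,1

c=7→G=7  r=3→T=1,p=1
L=7*4+1=29  i=1=1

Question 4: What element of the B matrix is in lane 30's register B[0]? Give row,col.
L=30→G=30>>2=7, T=30&3=2
[0]→row 2·2+0=4  col G=7

4,7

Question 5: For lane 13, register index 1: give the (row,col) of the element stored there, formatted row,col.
13: gid=3,tid=1
[1] (1*2+1,3) = (3,3)

3,3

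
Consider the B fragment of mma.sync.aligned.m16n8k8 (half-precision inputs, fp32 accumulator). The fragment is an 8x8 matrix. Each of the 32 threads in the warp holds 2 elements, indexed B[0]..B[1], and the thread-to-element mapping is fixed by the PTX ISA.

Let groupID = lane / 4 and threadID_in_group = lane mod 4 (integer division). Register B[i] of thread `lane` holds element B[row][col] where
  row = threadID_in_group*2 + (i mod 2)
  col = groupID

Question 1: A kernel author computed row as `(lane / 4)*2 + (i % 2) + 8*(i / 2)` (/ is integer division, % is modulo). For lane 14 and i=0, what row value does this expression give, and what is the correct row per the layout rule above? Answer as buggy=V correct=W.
`(lane / 4)*2 + (i % 2) + 8*(i / 2)`[14,0]->6
lane 14: g=3 (14/4), t=2 (14%4)
i=0: r=2*2+0=4, c=g=3
row: 6 vs 4

buggy=6 correct=4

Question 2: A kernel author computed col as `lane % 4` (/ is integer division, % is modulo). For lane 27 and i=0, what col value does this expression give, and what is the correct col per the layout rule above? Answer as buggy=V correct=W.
buggy=3 correct=6

`lane % 4`[27,0]→3
L=27→G=27>>2=6, T=27&3=3
[0]→row 3·2+0=6  col G=6
col: 3 vs 6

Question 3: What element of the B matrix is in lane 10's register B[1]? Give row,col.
lane 10: grp=2 (10/4), tig=2 (10%4)
i=1: r=2*2+1=5, c=grp=2

5,2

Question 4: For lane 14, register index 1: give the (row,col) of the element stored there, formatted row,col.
L=14->g=14>>2=3, t=14&3=2
[1]->row 2·2+1=5  col g=3

5,3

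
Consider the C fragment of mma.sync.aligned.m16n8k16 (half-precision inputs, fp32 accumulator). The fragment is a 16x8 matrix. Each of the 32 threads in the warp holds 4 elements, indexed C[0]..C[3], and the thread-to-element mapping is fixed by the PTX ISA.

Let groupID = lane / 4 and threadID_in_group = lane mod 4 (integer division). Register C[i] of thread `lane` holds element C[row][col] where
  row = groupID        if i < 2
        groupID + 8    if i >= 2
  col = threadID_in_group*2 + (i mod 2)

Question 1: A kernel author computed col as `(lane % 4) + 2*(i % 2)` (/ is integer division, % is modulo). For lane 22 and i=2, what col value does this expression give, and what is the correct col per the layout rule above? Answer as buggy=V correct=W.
buggy=2 correct=4

`(lane % 4) + 2*(i % 2)`[22,2]->2
lane 22: g=5 (22/4), t=2 (22%4)
i=2: r=5+8=13, c=2*2+0=4
col: 2 vs 4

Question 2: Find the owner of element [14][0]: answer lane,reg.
r=14->g=6,rb=1  c=0->t=0,b0=0
L=6*4+0=24  i=1*2+0=2

24,2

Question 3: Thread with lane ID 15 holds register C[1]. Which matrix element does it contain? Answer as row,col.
3,7

15: gr=3,th=3
[1] (3+0,3*2+1) = (3,7)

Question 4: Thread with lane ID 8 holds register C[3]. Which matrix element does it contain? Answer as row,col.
lane 8=>8/4=2, 8 mod 4=0
i=3  r:2+8=>10  c:2·0+1=>1

10,1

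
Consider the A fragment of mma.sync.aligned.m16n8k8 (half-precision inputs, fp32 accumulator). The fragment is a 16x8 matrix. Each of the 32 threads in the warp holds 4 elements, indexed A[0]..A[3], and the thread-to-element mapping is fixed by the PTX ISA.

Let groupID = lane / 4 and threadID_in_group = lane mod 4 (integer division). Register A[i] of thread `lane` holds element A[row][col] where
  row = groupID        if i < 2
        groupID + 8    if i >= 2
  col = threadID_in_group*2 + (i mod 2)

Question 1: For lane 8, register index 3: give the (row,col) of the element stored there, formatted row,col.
8: gid=2,tid=0
[3] (2+8,0*2+1) = (10,1)

10,1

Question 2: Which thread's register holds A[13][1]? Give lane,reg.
r=13→G=5,rhi=1  c=1→T=0,p=1
L=5*4+0=20  i=1*2+1=3

20,3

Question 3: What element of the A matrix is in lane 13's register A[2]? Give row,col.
L=13⇒gr=13>>2=3, th=13&3=1
[2]⇒row 3+8=11  col 1·2+0=2

11,2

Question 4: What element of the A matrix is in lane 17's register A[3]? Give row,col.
12,3

L=17→G=17>>2=4, T=17&3=1
[3]→row 4+8=12  col 1·2+1=3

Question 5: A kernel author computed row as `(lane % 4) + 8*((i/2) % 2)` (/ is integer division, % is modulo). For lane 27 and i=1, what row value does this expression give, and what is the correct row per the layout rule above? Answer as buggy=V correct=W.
buggy=3 correct=6

`(lane % 4) + 8*((i/2) % 2)`[27,1]->3
27: g=6,t=3
[1] (6+0,3*2+1) = (6,7)
row: 3 vs 6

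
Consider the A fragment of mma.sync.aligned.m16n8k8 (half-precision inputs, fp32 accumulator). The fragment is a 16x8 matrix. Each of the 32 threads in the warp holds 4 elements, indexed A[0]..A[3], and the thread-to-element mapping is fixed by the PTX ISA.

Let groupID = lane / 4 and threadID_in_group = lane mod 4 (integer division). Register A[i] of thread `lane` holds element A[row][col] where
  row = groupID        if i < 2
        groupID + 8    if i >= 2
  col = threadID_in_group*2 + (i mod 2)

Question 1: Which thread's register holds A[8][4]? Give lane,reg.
r: 8->gid=0,r8=1  c: 4->tid=2,i&1=0
L=0*4+2=2  i=1*2+0=2

2,2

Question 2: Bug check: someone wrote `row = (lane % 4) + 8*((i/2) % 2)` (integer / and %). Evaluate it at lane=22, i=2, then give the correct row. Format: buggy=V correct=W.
buggy=10 correct=13

`(lane % 4) + 8*((i/2) % 2)`[22,2]⇒10
22: gr=5,th=2
[2] (5+8,2*2+0) = (13,4)
row: 10 vs 13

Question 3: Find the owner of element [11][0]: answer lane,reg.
r=11⇒gr=3,Rb=1  c=0⇒th=0,odd=0
L=3*4+0=12  i=1*2+0=2

12,2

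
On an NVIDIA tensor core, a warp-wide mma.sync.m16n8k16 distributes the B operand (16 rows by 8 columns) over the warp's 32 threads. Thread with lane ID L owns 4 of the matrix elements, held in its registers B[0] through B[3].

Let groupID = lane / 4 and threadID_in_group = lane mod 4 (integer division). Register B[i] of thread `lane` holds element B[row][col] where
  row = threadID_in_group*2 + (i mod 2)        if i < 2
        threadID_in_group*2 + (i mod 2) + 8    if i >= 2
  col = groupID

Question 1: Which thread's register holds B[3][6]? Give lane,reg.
25,1

c: 6->gid=6  r: 3->r8=0,tid=1,i&1=1
L=6*4+1=25  i=0*2+1=1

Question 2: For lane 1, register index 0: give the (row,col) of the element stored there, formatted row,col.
2,0

1: g=0,t=1
[0] (1*2+0+0,0) = (2,0)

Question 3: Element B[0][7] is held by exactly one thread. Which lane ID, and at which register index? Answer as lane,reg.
28,0

c: 7->gid=7  r: 0->r8=0,tid=0,i&1=0
L=7*4+0=28  i=0*2+0=0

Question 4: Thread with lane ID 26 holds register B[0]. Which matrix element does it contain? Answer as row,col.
4,6

lane 26: gr=6 (26/4), th=2 (26%4)
i=0: r=2*2+0+0=4, c=gr=6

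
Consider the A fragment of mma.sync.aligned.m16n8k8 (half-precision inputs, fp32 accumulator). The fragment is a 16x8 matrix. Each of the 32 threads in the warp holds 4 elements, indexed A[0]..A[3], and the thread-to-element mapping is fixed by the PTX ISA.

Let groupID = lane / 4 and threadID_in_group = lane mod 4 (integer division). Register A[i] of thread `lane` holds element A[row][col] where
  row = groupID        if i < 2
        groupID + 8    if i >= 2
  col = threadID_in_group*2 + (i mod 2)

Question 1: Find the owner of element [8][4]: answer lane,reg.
r:8=>grp=0,rB=1  c:4=>tig=2,lo=0
L=0*4+2=2  i=1*2+0=2

2,2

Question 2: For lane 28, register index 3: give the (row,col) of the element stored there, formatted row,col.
15,1

lane 28=>28/4=7, 28 mod 4=0
i=3  r:7+8=>15  c:2·0+1=>1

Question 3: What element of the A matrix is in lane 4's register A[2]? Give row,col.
4: G=1,T=0
[2] (1+8,0*2+0) = (9,0)

9,0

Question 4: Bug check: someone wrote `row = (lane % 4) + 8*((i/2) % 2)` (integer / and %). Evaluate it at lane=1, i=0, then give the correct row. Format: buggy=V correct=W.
buggy=1 correct=0

`(lane % 4) + 8*((i/2) % 2)`[1,0]→1
lane 1→1/4=0, 1 mod 4=1
i=0  r:0+0→0  c:2·1+0→2
row: 1 vs 0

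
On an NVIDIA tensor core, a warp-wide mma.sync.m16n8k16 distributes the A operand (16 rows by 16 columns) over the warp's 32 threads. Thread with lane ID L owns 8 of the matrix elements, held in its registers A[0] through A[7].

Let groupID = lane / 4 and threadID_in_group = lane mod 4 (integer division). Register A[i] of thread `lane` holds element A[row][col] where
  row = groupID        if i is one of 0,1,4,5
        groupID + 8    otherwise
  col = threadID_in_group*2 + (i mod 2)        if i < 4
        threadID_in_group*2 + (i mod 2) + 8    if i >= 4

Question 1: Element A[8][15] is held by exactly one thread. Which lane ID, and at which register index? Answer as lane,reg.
3,7

r=8→G=0,rhi=1  c=15→chi=1,T=3,p=1
L=0*4+3=3  i=1*4+1*2+1=7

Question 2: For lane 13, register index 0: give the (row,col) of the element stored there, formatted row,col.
lane 13: grp=3 (13/4), tig=1 (13%4)
i=0: r=3+0=3, c=1*2+0+0=2

3,2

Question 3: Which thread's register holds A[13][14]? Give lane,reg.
23,6

r=13→G=5,rhi=1  c=14→chi=1,T=3,p=0
L=5*4+3=23  i=1*4+1*2+0=6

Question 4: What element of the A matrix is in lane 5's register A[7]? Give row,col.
9,11

L=5=>grp=5>>2=1, tig=5&3=1
[7]=>row 1+8=9  col 1·2+1+8=11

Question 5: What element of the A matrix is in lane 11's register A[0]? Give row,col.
11: grp=2,tig=3
[0] (2+0,3*2+0+0) = (2,6)

2,6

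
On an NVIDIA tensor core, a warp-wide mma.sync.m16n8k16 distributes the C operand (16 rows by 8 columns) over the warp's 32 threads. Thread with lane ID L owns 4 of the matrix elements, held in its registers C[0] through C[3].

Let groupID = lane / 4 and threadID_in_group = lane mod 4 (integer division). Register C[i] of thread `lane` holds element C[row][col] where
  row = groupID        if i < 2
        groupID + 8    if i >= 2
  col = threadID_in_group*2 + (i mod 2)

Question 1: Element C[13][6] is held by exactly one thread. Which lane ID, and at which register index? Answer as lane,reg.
23,2

r=13→G=5,rhi=1  c=6→T=3,p=0
L=5*4+3=23  i=1*2+0=2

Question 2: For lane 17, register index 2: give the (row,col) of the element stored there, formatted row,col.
12,2

lane 17: G=4 (17/4), T=1 (17%4)
i=2: r=4+8=12, c=1*2+0=2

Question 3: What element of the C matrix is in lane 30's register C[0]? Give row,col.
L=30⇒gr=30>>2=7, th=30&3=2
[0]⇒row 7+0=7  col 2·2+0=4

7,4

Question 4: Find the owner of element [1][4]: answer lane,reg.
6,0

r:1=>grp=1,rB=0  c:4=>tig=2,lo=0
L=1*4+2=6  i=0*2+0=0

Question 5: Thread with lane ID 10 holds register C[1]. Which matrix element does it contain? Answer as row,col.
2,5

L=10->g=10>>2=2, t=10&3=2
[1]->row 2+0=2  col 2·2+1=5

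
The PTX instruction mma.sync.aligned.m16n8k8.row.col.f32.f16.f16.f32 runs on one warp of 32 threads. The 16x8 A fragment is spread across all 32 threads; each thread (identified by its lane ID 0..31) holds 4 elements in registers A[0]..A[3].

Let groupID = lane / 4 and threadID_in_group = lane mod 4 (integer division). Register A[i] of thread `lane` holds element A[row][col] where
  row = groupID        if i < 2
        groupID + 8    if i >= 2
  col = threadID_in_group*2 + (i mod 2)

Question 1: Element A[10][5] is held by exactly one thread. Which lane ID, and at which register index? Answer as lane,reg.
r: 10->gid=2,r8=1  c: 5->tid=2,i&1=1
L=2*4+2=10  i=1*2+1=3

10,3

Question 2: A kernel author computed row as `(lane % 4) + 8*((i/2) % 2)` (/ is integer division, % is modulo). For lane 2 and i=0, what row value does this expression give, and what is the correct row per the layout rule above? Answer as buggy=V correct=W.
buggy=2 correct=0

`(lane % 4) + 8*((i/2) % 2)`[2,0]→2
lane 2: G=0 (2/4), T=2 (2%4)
i=0: r=0+0=0, c=2*2+0=4
row: 2 vs 0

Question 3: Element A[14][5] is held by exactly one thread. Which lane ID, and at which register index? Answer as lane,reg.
r: 14->gid=6,r8=1  c: 5->tid=2,i&1=1
L=6*4+2=26  i=1*2+1=3

26,3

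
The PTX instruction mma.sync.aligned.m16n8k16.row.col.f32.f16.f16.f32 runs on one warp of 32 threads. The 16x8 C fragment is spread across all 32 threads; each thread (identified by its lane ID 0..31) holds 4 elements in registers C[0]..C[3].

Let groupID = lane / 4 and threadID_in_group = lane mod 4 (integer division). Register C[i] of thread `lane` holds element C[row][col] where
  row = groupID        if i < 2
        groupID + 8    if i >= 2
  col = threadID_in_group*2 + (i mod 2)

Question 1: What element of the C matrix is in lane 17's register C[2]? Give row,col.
17: gr=4,th=1
[2] (4+8,1*2+0) = (12,2)

12,2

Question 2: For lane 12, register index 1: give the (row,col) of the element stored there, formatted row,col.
3,1

lane 12: gid=3 (12/4), tid=0 (12%4)
i=1: r=3+0=3, c=0*2+1=1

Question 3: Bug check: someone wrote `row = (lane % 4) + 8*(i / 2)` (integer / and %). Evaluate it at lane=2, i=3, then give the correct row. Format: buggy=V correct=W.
buggy=10 correct=8

`(lane % 4) + 8*(i / 2)`[2,3]->10
L=2->gid=2>>2=0, tid=2&3=2
[3]->row 0+8=8  col 2·2+1=5
row: 10 vs 8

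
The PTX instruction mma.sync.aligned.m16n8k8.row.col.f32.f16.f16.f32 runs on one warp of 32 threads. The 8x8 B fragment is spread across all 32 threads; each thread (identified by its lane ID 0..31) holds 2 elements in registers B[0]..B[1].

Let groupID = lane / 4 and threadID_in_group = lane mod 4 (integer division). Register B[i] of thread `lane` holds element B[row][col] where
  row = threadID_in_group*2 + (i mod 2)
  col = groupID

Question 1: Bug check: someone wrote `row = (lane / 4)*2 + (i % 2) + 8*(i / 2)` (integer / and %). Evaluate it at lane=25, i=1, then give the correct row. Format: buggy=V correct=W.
`(lane / 4)*2 + (i % 2) + 8*(i / 2)`[25,1]⇒13
lane 25⇒25/4=6, 25 mod 4=1
i=1  r:2·1+1⇒3  c:6
row: 13 vs 3

buggy=13 correct=3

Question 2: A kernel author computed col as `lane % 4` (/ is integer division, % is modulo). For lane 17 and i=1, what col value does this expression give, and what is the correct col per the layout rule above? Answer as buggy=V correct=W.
`lane % 4`[17,1]⇒1
L=17⇒gr=17>>2=4, th=17&3=1
[1]⇒row 1·2+1=3  col gr=4
col: 1 vs 4

buggy=1 correct=4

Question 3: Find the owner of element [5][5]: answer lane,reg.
c:5=>grp=5  r:5=>tig=2,lo=1
L=5*4+2=22  i=1=1

22,1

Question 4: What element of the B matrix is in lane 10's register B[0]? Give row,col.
lane 10->10/4=2, 10 mod 4=2
i=0  r:2·2+0->4  c:2

4,2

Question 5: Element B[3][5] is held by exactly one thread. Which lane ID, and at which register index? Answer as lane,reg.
c=5⇒gr=5  r=3⇒th=1,odd=1
L=5*4+1=21  i=1=1

21,1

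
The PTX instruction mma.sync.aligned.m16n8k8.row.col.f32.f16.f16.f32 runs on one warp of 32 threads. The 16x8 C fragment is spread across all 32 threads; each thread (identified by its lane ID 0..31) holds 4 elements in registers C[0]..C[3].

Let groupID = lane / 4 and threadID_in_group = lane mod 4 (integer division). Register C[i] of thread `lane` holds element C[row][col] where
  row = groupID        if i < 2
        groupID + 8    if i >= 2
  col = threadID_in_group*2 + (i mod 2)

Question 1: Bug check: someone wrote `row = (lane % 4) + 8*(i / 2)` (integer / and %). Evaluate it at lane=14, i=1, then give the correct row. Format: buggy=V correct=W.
`(lane % 4) + 8*(i / 2)`[14,1]→2
L=14→G=14>>2=3, T=14&3=2
[1]→row 3+0=3  col 2·2+1=5
row: 2 vs 3

buggy=2 correct=3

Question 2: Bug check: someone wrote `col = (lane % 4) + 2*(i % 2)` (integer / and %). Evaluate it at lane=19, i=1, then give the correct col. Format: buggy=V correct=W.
buggy=5 correct=7

`(lane % 4) + 2*(i % 2)`[19,1]->5
lane 19->19/4=4, 19 mod 4=3
i=1  r:4+0->4  c:2·3+1->7
col: 5 vs 7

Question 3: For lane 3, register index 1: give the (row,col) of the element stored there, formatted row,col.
L=3→G=3>>2=0, T=3&3=3
[1]→row 0+0=0  col 3·2+1=7

0,7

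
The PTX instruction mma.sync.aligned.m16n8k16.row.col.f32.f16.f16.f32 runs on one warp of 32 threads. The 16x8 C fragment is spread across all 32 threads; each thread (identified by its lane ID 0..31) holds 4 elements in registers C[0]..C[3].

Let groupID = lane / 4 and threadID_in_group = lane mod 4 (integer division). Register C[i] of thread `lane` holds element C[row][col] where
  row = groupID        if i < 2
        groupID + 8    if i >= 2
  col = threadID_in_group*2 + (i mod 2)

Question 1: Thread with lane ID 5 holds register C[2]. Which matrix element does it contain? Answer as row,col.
9,2

lane 5=>5/4=1, 5 mod 4=1
i=2  r:1+8=>9  c:2·1+0=>2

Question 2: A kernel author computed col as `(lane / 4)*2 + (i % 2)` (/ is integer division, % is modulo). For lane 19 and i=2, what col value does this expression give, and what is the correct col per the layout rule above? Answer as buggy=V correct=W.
buggy=8 correct=6

`(lane / 4)*2 + (i % 2)`[19,2]→8
19: G=4,T=3
[2] (4+8,3*2+0) = (12,6)
col: 8 vs 6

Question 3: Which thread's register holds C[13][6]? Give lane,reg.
r=13->g=5,rb=1  c=6->t=3,b0=0
L=5*4+3=23  i=1*2+0=2

23,2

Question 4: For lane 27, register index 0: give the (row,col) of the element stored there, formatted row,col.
27: G=6,T=3
[0] (6+0,3*2+0) = (6,6)

6,6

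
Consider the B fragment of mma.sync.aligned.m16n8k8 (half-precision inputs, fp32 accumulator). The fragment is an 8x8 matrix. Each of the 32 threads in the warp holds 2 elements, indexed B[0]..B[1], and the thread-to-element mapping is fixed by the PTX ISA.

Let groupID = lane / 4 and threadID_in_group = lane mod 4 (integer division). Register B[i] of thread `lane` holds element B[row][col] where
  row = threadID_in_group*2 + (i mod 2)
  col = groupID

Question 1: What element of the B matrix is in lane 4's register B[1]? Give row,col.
1,1

lane 4: grp=1 (4/4), tig=0 (4%4)
i=1: r=0*2+1=1, c=grp=1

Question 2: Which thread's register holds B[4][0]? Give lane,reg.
c: 0->gid=0  r: 4->tid=2,i&1=0
L=0*4+2=2  i=0=0

2,0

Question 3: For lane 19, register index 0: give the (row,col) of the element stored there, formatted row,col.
6,4

lane 19⇒19/4=4, 19 mod 4=3
i=0  r:2·3+0⇒6  c:4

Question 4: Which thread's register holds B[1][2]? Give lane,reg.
c=2→G=2  r=1→T=0,p=1
L=2*4+0=8  i=1=1

8,1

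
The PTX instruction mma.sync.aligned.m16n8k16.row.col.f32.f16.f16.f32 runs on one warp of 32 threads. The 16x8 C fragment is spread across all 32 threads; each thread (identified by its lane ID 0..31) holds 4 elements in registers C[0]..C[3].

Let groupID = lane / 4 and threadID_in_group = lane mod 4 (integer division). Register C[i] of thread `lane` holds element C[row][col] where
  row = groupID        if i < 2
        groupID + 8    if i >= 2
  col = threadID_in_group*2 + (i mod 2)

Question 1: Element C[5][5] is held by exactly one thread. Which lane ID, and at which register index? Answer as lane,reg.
22,1

r: 5->gid=5,r8=0  c: 5->tid=2,i&1=1
L=5*4+2=22  i=0*2+1=1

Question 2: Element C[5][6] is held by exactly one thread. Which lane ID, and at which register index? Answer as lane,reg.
23,0

r=5->g=5,rb=0  c=6->t=3,b0=0
L=5*4+3=23  i=0*2+0=0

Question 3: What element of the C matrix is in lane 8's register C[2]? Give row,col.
L=8->g=8>>2=2, t=8&3=0
[2]->row 2+8=10  col 0·2+0=0

10,0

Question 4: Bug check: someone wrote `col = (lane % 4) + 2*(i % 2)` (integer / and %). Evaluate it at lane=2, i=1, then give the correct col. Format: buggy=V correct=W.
`(lane % 4) + 2*(i % 2)`[2,1]->4
L=2->g=2>>2=0, t=2&3=2
[1]->row 0+0=0  col 2·2+1=5
col: 4 vs 5

buggy=4 correct=5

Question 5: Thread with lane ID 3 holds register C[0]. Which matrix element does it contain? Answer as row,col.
0,6

L=3⇒gr=3>>2=0, th=3&3=3
[0]⇒row 0+0=0  col 3·2+0=6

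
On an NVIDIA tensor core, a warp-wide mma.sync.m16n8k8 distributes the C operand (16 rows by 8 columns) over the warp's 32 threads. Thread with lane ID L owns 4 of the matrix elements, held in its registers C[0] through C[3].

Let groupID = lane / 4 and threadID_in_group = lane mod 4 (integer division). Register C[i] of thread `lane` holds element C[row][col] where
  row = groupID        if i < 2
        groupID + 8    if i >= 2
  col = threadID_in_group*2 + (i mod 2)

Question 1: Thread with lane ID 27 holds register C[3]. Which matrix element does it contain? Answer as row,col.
lane 27: G=6 (27/4), T=3 (27%4)
i=3: r=6+8=14, c=3*2+1=7

14,7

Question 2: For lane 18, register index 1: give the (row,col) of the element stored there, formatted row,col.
lane 18=>18/4=4, 18 mod 4=2
i=1  r:4+0=>4  c:2·2+1=>5

4,5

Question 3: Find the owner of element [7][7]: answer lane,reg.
r: 7->gid=7,r8=0  c: 7->tid=3,i&1=1
L=7*4+3=31  i=0*2+1=1

31,1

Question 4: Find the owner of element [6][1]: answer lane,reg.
r: 6->gid=6,r8=0  c: 1->tid=0,i&1=1
L=6*4+0=24  i=0*2+1=1

24,1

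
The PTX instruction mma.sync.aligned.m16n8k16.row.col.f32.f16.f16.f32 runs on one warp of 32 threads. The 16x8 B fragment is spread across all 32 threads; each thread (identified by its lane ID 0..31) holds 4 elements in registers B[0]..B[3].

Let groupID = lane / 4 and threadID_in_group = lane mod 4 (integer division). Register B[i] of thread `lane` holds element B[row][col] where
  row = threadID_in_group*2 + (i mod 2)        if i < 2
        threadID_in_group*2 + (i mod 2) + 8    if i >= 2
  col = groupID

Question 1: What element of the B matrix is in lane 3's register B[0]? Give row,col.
6,0

lane 3->3/4=0, 3 mod 4=3
i=0  r:2·3+0+0->6  c:0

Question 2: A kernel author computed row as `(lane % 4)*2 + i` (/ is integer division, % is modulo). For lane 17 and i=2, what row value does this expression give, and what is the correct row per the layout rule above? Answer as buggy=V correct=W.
`(lane % 4)*2 + i`[17,2]->4
lane 17: gid=4 (17/4), tid=1 (17%4)
i=2: r=1*2+0+8=10, c=gid=4
row: 4 vs 10

buggy=4 correct=10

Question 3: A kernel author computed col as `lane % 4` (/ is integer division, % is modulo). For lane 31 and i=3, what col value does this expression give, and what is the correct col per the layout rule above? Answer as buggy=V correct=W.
buggy=3 correct=7

`lane % 4`[31,3]⇒3
lane 31⇒31/4=7, 31 mod 4=3
i=3  r:2·3+1+8⇒15  c:7
col: 3 vs 7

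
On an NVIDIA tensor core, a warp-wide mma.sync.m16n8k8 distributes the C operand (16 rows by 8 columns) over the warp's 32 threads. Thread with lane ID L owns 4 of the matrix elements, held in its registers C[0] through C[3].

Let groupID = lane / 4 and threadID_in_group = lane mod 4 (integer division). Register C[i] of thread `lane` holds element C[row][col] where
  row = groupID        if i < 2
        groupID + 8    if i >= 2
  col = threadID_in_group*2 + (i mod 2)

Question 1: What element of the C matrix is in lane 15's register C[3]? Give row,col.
L=15→G=15>>2=3, T=15&3=3
[3]→row 3+8=11  col 3·2+1=7

11,7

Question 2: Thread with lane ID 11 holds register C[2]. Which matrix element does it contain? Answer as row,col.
L=11->gid=11>>2=2, tid=11&3=3
[2]->row 2+8=10  col 3·2+0=6

10,6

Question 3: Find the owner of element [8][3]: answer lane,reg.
1,3

r=8->g=0,rb=1  c=3->t=1,b0=1
L=0*4+1=1  i=1*2+1=3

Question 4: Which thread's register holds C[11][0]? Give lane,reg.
r=11⇒gr=3,Rb=1  c=0⇒th=0,odd=0
L=3*4+0=12  i=1*2+0=2

12,2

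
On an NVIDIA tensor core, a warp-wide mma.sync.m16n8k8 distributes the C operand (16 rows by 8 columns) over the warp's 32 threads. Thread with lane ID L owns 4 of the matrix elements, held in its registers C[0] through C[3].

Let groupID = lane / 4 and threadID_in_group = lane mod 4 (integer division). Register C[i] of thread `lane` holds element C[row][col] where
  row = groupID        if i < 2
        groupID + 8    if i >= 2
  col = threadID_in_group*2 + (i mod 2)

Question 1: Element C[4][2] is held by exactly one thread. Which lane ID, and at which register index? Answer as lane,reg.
17,0

r=4->g=4,rb=0  c=2->t=1,b0=0
L=4*4+1=17  i=0*2+0=0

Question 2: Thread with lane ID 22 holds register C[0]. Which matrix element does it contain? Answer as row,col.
5,4

22: g=5,t=2
[0] (5+0,2*2+0) = (5,4)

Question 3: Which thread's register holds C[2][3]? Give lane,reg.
r:2=>grp=2,rB=0  c:3=>tig=1,lo=1
L=2*4+1=9  i=0*2+1=1

9,1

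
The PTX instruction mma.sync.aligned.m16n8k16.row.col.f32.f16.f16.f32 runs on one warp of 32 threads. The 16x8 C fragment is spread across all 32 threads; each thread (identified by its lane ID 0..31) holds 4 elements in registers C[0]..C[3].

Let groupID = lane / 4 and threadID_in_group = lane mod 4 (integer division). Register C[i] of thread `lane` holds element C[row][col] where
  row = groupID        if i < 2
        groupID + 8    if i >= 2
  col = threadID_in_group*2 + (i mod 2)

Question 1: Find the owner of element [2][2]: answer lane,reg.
r:2=>grp=2,rB=0  c:2=>tig=1,lo=0
L=2*4+1=9  i=0*2+0=0

9,0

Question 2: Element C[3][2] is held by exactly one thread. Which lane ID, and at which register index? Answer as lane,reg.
r=3->g=3,rb=0  c=2->t=1,b0=0
L=3*4+1=13  i=0*2+0=0

13,0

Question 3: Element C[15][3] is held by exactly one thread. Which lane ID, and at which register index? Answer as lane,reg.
29,3

r: 15->gid=7,r8=1  c: 3->tid=1,i&1=1
L=7*4+1=29  i=1*2+1=3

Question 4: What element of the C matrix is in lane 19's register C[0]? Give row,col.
4,6

19: gid=4,tid=3
[0] (4+0,3*2+0) = (4,6)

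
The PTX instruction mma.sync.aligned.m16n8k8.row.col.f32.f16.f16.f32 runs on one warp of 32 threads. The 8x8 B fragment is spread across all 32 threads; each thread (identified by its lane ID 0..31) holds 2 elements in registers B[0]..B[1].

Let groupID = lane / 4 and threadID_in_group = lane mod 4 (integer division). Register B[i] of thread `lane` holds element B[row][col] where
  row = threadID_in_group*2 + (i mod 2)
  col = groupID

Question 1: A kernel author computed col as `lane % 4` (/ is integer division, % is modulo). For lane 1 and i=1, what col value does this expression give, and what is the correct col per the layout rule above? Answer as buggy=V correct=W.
`lane % 4`[1,1]⇒1
lane 1⇒1/4=0, 1 mod 4=1
i=1  r:2·1+1⇒3  c:0
col: 1 vs 0

buggy=1 correct=0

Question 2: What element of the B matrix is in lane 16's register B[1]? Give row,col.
16: g=4,t=0
[1] (0*2+1,4) = (1,4)

1,4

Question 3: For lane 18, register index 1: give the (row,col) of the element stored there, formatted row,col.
lane 18: grp=4 (18/4), tig=2 (18%4)
i=1: r=2*2+1=5, c=grp=4

5,4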